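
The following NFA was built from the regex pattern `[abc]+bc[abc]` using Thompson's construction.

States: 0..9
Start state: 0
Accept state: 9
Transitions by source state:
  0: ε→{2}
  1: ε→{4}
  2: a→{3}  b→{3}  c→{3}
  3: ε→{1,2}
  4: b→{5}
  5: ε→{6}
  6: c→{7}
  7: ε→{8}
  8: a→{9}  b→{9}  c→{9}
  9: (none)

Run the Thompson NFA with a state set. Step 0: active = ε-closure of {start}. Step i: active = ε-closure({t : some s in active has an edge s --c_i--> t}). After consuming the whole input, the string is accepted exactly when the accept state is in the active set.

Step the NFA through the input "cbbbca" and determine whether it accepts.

S₀ = ε-closure({0}) = {0,2}
'c' @ 1: {1,2,3,4}
'b' @ 2: {1,2,3,4,5,6}
'b' @ 3: {1,2,3,4,5,6}
'b' @ 4: {1,2,3,4,5,6}
'c' @ 5: {1,2,3,4,7,8}
'a' @ 6: {1,2,3,4,9}  ✓accept
final: {1,2,3,4,9}; accept 9 in set

Answer: ACCEPT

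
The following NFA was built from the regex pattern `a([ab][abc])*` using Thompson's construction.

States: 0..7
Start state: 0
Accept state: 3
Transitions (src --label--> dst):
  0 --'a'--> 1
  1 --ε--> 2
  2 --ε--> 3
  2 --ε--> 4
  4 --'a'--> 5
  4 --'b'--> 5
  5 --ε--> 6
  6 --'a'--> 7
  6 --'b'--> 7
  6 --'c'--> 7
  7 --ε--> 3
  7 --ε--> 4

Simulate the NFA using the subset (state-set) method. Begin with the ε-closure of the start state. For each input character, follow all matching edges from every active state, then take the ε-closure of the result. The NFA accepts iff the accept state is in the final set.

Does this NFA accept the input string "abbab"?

Answer: ACCEPT

Steps:
S₀ = ε-closure({0}) = {0}
'a' @ 1: {1,2,3,4}  (accept∈set)
'b' @ 2: {5,6}
'b' @ 3: {3,4,7}  (accept∈set)
'a' @ 4: {5,6}
'b' @ 5: {3,4,7}  (accept∈set)
after full input: {3,4,7}  (accept=3 in)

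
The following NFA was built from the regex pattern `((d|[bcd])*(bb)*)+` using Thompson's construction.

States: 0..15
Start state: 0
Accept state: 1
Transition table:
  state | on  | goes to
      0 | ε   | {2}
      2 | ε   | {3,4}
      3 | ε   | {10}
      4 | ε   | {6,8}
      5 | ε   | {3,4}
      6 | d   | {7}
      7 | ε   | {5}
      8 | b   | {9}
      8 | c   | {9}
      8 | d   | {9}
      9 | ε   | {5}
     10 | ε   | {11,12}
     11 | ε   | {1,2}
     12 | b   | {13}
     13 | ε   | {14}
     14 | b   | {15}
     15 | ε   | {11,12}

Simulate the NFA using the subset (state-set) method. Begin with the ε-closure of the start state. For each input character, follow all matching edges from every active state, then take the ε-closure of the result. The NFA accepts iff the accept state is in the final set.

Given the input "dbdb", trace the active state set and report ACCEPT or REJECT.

Answer: ACCEPT

Derivation:
S₀ = ε-closure({0}) = {0,1,2,3,4,6,8,10,11,12}
'd' @ 1: {1,2,3,4,5,6,7,8,9,10,11,12}  [accepting]
'b' @ 2: {1,2,3,4,5,6,8,9,10,11,12,13,14}  [accepting]
'd' @ 3: {1,2,3,4,5,6,7,8,9,10,11,12}  [accepting]
'b' @ 4: {1,2,3,4,5,6,8,9,10,11,12,13,14}  [accepting]
final: {1,2,3,4,5,6,8,9,10,11,12,13,14}; accept 1 in set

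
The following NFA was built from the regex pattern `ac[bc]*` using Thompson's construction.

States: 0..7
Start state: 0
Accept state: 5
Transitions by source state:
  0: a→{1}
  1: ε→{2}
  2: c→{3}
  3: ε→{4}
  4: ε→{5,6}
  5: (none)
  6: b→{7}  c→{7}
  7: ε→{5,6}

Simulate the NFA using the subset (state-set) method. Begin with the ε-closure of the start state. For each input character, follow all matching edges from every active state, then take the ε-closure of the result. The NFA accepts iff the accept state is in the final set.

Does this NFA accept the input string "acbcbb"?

S₀ = ε-closure({0}) = {0}
'a' @ 1: {1,2}
'c' @ 2: {3,4,5,6}  ✓accept
'b' @ 3: {5,6,7}  ✓accept
'c' @ 4: {5,6,7}  ✓accept
'b' @ 5: {5,6,7}  ✓accept
'b' @ 6: {5,6,7}  ✓accept
final: {5,6,7}; accept 5 in set

Answer: ACCEPT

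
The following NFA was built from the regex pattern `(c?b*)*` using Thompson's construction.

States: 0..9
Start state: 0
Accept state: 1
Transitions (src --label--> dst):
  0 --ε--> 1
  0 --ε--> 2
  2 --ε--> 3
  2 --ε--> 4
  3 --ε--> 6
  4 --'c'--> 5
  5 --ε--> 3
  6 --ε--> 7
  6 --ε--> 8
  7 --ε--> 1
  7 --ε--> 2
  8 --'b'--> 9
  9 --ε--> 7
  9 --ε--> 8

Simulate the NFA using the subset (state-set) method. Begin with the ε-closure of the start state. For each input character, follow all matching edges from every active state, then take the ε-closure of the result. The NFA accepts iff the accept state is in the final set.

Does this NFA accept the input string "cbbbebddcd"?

Answer: REJECT

Steps:
initial (ε-close {0}): {0,1,2,3,4,6,7,8}
'c' @ 1: {1,2,3,4,5,6,7,8}  (accept∈set)
'b' @ 2: {1,2,3,4,6,7,8,9}  (accept∈set)
'b' @ 3: {1,2,3,4,6,7,8,9}  (accept∈set)
'b' @ 4: {1,2,3,4,6,7,8,9}  (accept∈set)
'e' @ 5: {}  — dead — no transitions
rest 'bddcd' ignored (set empty)
after full input: {}  (accept=1 not in)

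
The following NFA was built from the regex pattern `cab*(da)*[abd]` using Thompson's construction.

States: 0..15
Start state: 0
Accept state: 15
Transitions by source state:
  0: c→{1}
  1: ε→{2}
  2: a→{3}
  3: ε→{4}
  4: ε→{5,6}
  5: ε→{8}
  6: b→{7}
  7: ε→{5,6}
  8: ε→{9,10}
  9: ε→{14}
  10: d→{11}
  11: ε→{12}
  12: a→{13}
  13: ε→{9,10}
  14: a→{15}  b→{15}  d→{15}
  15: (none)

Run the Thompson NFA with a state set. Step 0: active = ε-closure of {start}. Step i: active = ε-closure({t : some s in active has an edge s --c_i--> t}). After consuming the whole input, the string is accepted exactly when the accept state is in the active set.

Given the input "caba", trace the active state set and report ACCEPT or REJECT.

Answer: ACCEPT

Derivation:
initial (ε-close {0}): {0}
'c' @ 1: {1,2}
'a' @ 2: {3,4,5,6,8,9,10,14}
'b' @ 3: {5,6,7,8,9,10,14,15}  (accept∈set)
'a' @ 4: {15}  (accept∈set)
after full input: {15}  (accept=15 in)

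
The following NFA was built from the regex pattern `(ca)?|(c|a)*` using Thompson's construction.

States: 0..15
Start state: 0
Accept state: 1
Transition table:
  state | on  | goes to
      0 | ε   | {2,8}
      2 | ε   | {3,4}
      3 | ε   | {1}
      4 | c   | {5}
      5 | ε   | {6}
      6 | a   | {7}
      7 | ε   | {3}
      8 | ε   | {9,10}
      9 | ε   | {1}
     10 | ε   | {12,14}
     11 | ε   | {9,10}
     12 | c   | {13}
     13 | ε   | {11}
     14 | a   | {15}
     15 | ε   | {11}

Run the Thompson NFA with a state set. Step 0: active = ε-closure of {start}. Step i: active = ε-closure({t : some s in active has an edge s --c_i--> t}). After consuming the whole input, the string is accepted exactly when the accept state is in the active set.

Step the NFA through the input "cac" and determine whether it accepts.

initial (ε-close {0}): {0,1,2,3,4,8,9,10,12,14}
'c' @ 1: {1,5,6,9,10,11,12,13,14}  (accept∈set)
'a' @ 2: {1,3,7,9,10,11,12,14,15}  (accept∈set)
'c' @ 3: {1,9,10,11,12,13,14}  (accept∈set)
end set {1,9,10,11,12,13,14} — state 1 in

Answer: ACCEPT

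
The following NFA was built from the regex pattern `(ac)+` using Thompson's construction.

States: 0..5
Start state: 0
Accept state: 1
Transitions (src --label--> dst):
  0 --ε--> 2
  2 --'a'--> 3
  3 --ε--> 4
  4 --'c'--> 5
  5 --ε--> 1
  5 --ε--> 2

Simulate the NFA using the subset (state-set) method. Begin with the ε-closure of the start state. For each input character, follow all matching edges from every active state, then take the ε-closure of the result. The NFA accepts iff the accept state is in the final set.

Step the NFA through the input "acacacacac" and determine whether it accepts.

Answer: ACCEPT

Trace:
S₀ = ε-closure({0}) = {0,2}
'a' @ 1: {3,4}
'c' @ 2: {1,2,5}  (accept∈set)
'a' @ 3: {3,4}
'c' @ 4: {1,2,5}  (accept∈set)
'a' @ 5: {3,4}
'c' @ 6: {1,2,5}  (accept∈set)
'a' @ 7: {3,4}
'c' @ 8: {1,2,5}  (accept∈set)
'a' @ 9: {3,4}
'c' @ 10: {1,2,5}  (accept∈set)
final: {1,2,5}; accept 1 in set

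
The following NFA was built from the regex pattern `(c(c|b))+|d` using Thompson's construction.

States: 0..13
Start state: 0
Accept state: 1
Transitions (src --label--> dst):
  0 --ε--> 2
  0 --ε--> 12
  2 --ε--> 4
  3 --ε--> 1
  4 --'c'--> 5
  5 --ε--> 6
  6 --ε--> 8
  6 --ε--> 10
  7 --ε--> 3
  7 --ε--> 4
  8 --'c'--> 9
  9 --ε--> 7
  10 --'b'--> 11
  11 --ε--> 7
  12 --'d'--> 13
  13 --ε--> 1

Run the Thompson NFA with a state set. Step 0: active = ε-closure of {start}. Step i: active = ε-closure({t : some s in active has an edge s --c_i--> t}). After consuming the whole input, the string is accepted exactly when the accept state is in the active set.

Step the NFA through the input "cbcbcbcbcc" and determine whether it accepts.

Answer: ACCEPT

Trace:
S₀ = ε-closure({0}) = {0,2,4,12}
'c' @ 1: {5,6,8,10}
'b' @ 2: {1,3,4,7,11}  [accepting]
'c' @ 3: {5,6,8,10}
'b' @ 4: {1,3,4,7,11}  [accepting]
'c' @ 5: {5,6,8,10}
'b' @ 6: {1,3,4,7,11}  [accepting]
'c' @ 7: {5,6,8,10}
'b' @ 8: {1,3,4,7,11}  [accepting]
'c' @ 9: {5,6,8,10}
'c' @ 10: {1,3,4,7,9}  [accepting]
after full input: {1,3,4,7,9}  (accept=1 in)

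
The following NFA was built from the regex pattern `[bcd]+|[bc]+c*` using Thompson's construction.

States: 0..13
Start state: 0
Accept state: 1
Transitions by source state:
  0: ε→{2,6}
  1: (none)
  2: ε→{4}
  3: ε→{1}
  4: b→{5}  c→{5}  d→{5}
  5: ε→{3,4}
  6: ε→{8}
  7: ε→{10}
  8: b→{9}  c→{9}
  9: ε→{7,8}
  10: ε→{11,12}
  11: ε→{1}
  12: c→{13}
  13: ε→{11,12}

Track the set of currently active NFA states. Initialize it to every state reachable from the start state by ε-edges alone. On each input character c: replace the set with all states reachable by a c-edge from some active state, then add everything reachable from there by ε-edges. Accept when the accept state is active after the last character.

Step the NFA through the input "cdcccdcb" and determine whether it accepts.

start: ε-closure({0}) = {0,2,4,6,8}
'c' @ 1: {1,3,4,5,7,8,9,10,11,12}  (accept∈set)
'd' @ 2: {1,3,4,5}  (accept∈set)
'c' @ 3: {1,3,4,5}  (accept∈set)
'c' @ 4: {1,3,4,5}  (accept∈set)
'c' @ 5: {1,3,4,5}  (accept∈set)
'd' @ 6: {1,3,4,5}  (accept∈set)
'c' @ 7: {1,3,4,5}  (accept∈set)
'b' @ 8: {1,3,4,5}  (accept∈set)
final: {1,3,4,5}; accept 1 in set

Answer: ACCEPT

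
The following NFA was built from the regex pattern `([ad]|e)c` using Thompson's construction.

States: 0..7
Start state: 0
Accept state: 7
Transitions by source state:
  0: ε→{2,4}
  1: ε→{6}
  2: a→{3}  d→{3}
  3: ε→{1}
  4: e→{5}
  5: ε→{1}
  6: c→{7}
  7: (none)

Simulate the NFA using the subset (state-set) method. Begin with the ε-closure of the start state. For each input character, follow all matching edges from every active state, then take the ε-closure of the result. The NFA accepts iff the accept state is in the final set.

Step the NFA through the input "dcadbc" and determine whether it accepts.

S₀ = ε-closure({0}) = {0,2,4}
'd' @ 1: {1,3,6}
'c' @ 2: {7}  ✓accept
'a' @ 3: {}  — state set empty
rest 'dbc' ignored (set empty)
after full input: {}  (accept=7 not in)

Answer: REJECT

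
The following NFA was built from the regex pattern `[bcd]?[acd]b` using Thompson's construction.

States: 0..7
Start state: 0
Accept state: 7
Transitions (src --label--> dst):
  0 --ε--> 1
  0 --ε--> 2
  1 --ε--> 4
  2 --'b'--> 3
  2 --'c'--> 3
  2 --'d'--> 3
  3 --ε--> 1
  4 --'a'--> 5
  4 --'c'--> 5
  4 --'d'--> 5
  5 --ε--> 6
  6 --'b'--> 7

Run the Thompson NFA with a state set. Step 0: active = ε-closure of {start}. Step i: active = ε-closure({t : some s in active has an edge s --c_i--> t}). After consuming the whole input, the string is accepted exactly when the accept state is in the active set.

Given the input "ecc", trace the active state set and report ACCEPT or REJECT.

Answer: REJECT

Steps:
initial (ε-close {0}): {0,1,2,4}
'e' @ 1: {}  — no active states
rest 'cc' ignored (set empty)
end set {} — state 7 not in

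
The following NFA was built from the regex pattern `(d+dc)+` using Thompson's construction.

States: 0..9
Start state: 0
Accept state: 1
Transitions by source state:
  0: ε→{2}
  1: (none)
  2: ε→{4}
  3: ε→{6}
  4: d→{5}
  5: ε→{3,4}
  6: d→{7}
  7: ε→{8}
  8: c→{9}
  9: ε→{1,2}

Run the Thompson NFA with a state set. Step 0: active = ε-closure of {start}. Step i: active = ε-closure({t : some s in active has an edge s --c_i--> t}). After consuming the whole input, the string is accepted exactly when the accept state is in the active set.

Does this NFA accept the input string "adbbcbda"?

start: ε-closure({0}) = {0,2,4}
'a' @ 1: {}  — no active states
rest 'dbbcbda' ignored (set empty)
final: {}; accept 1 not in set

Answer: REJECT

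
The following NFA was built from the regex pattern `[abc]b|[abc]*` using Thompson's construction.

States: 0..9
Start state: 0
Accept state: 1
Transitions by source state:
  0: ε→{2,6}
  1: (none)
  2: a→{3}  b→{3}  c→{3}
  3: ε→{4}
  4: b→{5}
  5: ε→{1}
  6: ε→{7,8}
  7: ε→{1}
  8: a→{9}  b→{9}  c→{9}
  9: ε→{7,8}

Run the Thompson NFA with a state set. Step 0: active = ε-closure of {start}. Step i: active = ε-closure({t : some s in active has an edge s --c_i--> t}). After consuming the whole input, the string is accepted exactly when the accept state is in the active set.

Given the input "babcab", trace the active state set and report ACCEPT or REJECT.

S₀ = ε-closure({0}) = {0,1,2,6,7,8}
'b' @ 1: {1,3,4,7,8,9}  [accepting]
'a' @ 2: {1,7,8,9}  [accepting]
'b' @ 3: {1,7,8,9}  [accepting]
'c' @ 4: {1,7,8,9}  [accepting]
'a' @ 5: {1,7,8,9}  [accepting]
'b' @ 6: {1,7,8,9}  [accepting]
final: {1,7,8,9}; accept 1 in set

Answer: ACCEPT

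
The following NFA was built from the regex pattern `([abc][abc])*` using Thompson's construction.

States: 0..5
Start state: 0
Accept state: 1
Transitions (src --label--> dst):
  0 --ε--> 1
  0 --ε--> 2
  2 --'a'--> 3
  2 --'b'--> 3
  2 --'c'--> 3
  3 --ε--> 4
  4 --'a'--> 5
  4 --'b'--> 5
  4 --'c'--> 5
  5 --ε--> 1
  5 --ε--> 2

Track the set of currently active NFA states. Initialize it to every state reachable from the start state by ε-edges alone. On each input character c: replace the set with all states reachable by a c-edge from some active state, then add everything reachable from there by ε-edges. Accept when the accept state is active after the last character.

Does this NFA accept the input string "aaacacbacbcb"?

Answer: ACCEPT

Derivation:
S₀ = ε-closure({0}) = {0,1,2}
'a' @ 1: {3,4}
'a' @ 2: {1,2,5}  (accept∈set)
'a' @ 3: {3,4}
'c' @ 4: {1,2,5}  (accept∈set)
'a' @ 5: {3,4}
'c' @ 6: {1,2,5}  (accept∈set)
'b' @ 7: {3,4}
'a' @ 8: {1,2,5}  (accept∈set)
'c' @ 9: {3,4}
'b' @ 10: {1,2,5}  (accept∈set)
'c' @ 11: {3,4}
'b' @ 12: {1,2,5}  (accept∈set)
final: {1,2,5}; accept 1 in set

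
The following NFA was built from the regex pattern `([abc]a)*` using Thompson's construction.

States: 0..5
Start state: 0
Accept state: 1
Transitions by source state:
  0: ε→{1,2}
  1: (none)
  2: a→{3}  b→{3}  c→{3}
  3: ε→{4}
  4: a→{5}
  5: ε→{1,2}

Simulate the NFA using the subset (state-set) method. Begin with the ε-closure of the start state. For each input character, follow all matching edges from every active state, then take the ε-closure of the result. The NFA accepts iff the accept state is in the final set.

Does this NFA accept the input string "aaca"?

S₀ = ε-closure({0}) = {0,1,2}
'a' @ 1: {3,4}
'a' @ 2: {1,2,5}  [accepting]
'c' @ 3: {3,4}
'a' @ 4: {1,2,5}  [accepting]
end set {1,2,5} — state 1 in

Answer: ACCEPT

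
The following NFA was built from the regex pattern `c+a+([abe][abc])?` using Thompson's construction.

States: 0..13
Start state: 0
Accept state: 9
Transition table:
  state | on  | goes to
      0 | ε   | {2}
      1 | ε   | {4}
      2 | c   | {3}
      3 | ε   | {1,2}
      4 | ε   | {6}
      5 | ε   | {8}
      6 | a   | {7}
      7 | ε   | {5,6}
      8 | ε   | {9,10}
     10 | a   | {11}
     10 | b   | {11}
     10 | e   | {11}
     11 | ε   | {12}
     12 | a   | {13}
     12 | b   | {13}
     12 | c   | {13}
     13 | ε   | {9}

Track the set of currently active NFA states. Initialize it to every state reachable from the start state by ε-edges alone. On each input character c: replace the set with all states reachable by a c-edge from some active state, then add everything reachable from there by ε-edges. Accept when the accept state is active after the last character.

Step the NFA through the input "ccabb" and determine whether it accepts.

S₀ = ε-closure({0}) = {0,2}
'c' @ 1: {1,2,3,4,6}
'c' @ 2: {1,2,3,4,6}
'a' @ 3: {5,6,7,8,9,10}  [accepting]
'b' @ 4: {11,12}
'b' @ 5: {9,13}  [accepting]
after full input: {9,13}  (accept=9 in)

Answer: ACCEPT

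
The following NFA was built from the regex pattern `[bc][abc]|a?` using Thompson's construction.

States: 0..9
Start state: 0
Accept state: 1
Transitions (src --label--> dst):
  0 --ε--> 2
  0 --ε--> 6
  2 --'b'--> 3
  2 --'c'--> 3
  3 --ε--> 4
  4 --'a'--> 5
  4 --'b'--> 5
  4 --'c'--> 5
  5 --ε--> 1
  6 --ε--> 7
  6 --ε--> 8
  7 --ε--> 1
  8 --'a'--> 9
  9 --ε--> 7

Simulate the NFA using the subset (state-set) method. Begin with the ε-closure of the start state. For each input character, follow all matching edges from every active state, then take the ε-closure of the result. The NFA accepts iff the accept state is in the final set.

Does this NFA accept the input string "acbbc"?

Answer: REJECT

Derivation:
initial (ε-close {0}): {0,1,2,6,7,8}
'a' @ 1: {1,7,9}  (accept∈set)
'c' @ 2: {}  — no active states
rest 'bbc' ignored (set empty)
after full input: {}  (accept=1 not in)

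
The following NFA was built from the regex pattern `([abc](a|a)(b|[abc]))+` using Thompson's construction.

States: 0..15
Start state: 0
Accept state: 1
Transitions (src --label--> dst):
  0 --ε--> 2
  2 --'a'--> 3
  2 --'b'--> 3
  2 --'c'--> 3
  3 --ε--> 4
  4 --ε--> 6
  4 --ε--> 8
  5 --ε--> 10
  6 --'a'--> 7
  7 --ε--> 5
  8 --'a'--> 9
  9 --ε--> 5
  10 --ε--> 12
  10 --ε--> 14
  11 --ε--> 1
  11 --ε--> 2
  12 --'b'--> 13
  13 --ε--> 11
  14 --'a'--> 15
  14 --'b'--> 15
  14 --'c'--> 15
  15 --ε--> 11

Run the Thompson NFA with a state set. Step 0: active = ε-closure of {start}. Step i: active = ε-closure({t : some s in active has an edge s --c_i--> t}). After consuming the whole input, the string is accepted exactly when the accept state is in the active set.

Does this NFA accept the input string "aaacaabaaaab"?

Answer: ACCEPT

Steps:
initial (ε-close {0}): {0,2}
'a' @ 1: {3,4,6,8}
'a' @ 2: {5,7,9,10,12,14}
'a' @ 3: {1,2,11,15}  (accept∈set)
'c' @ 4: {3,4,6,8}
'a' @ 5: {5,7,9,10,12,14}
'a' @ 6: {1,2,11,15}  (accept∈set)
'b' @ 7: {3,4,6,8}
'a' @ 8: {5,7,9,10,12,14}
'a' @ 9: {1,2,11,15}  (accept∈set)
'a' @ 10: {3,4,6,8}
'a' @ 11: {5,7,9,10,12,14}
'b' @ 12: {1,2,11,13,15}  (accept∈set)
final: {1,2,11,13,15}; accept 1 in set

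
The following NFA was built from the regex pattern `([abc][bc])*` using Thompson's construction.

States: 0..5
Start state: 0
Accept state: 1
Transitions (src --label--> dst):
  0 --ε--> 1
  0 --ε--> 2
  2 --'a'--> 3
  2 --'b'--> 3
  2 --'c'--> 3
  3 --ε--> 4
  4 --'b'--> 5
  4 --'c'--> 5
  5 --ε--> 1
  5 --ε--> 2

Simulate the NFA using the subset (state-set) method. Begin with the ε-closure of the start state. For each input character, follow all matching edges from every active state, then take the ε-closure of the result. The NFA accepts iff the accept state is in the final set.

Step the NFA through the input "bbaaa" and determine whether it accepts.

start: ε-closure({0}) = {0,1,2}
'b' @ 1: {3,4}
'b' @ 2: {1,2,5}  [accepting]
'a' @ 3: {3,4}
'a' @ 4: {}  — state set empty
rest 'a' ignored (set empty)
end set {} — state 1 not in

Answer: REJECT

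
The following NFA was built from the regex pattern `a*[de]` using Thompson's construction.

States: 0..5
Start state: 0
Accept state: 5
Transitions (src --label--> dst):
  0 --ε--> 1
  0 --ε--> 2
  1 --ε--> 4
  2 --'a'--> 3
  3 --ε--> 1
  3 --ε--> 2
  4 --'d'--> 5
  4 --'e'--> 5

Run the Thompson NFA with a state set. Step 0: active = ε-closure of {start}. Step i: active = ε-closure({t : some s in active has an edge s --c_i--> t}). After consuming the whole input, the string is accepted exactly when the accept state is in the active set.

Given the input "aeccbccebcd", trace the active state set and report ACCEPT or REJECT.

Answer: REJECT

Steps:
start: ε-closure({0}) = {0,1,2,4}
'a' @ 1: {1,2,3,4}
'e' @ 2: {5}  (accept∈set)
'c' @ 3: {}  — dead — no transitions
rest 'cbccebcd' ignored (set empty)
final: {}; accept 5 not in set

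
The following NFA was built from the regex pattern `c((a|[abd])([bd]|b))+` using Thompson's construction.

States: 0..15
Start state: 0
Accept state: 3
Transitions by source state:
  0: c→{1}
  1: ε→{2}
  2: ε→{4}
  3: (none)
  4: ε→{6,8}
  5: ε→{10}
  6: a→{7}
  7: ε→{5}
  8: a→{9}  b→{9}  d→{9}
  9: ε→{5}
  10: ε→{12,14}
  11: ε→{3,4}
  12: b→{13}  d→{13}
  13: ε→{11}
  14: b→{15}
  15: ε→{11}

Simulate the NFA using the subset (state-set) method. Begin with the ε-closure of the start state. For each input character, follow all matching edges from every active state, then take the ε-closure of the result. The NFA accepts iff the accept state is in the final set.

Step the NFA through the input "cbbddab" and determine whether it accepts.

Answer: ACCEPT

Steps:
initial (ε-close {0}): {0}
'c' @ 1: {1,2,4,6,8}
'b' @ 2: {5,9,10,12,14}
'b' @ 3: {3,4,6,8,11,13,15}  [accepting]
'd' @ 4: {5,9,10,12,14}
'd' @ 5: {3,4,6,8,11,13}  [accepting]
'a' @ 6: {5,7,9,10,12,14}
'b' @ 7: {3,4,6,8,11,13,15}  [accepting]
end set {3,4,6,8,11,13,15} — state 3 in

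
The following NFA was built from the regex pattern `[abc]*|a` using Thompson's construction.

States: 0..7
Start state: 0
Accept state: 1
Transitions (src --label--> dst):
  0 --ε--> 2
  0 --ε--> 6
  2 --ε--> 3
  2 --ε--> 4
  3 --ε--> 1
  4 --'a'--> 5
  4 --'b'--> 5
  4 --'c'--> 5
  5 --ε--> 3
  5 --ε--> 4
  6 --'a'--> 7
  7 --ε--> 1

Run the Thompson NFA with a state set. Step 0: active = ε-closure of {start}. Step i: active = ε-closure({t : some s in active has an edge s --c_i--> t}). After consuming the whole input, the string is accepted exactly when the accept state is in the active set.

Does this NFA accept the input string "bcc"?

start: ε-closure({0}) = {0,1,2,3,4,6}
'b' @ 1: {1,3,4,5}  (accept∈set)
'c' @ 2: {1,3,4,5}  (accept∈set)
'c' @ 3: {1,3,4,5}  (accept∈set)
final: {1,3,4,5}; accept 1 in set

Answer: ACCEPT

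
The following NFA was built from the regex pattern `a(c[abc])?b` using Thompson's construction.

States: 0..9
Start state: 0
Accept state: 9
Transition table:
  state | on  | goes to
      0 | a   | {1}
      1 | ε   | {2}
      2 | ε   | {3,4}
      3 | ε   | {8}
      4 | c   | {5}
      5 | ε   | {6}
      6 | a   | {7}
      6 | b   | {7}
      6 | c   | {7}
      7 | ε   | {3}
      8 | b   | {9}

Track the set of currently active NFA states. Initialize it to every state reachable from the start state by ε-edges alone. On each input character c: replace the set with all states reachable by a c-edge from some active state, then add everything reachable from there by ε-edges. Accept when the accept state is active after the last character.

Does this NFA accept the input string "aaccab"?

Answer: REJECT

Derivation:
start: ε-closure({0}) = {0}
'a' @ 1: {1,2,3,4,8}
'a' @ 2: {}  — state set empty
rest 'ccab' ignored (set empty)
after full input: {}  (accept=9 not in)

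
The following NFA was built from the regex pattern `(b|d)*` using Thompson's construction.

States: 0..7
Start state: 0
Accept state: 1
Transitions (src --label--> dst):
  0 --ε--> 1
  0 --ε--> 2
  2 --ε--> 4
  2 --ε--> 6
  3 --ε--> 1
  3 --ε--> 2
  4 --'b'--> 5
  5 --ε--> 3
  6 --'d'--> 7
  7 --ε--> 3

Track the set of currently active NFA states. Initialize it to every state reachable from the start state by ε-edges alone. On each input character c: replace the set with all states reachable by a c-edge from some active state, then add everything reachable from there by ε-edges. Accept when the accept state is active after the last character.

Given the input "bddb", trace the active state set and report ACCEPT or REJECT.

Answer: ACCEPT

Trace:
S₀ = ε-closure({0}) = {0,1,2,4,6}
'b' @ 1: {1,2,3,4,5,6}  ✓accept
'd' @ 2: {1,2,3,4,6,7}  ✓accept
'd' @ 3: {1,2,3,4,6,7}  ✓accept
'b' @ 4: {1,2,3,4,5,6}  ✓accept
after full input: {1,2,3,4,5,6}  (accept=1 in)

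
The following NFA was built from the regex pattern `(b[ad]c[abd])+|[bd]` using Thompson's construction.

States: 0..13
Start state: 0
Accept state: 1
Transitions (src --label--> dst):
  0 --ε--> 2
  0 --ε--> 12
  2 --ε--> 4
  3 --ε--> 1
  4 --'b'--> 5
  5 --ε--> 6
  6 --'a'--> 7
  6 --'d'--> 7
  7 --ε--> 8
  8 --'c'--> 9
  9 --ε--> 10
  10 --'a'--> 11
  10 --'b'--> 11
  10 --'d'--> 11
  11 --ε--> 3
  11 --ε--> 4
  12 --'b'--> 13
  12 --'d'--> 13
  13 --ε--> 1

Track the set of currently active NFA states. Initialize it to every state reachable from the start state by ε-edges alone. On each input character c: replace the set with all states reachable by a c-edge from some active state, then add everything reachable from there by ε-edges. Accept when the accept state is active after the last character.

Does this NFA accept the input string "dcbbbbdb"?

Answer: REJECT

Steps:
initial (ε-close {0}): {0,2,4,12}
'd' @ 1: {1,13}  (accept∈set)
'c' @ 2: {}  — dead — no transitions
rest 'bbbbdb' ignored (set empty)
end set {} — state 1 not in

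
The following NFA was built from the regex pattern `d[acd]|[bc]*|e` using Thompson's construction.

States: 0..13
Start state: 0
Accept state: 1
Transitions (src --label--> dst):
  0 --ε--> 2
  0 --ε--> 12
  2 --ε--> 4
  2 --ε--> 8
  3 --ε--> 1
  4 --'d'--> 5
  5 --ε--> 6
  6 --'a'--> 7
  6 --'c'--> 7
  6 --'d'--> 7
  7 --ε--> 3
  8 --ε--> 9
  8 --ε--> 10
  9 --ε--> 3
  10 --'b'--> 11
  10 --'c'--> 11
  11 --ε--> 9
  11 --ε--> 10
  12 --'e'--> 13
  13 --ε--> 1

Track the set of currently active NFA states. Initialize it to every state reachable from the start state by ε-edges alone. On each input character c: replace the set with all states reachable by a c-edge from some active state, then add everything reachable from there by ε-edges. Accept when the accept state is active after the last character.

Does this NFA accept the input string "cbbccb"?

Answer: ACCEPT

Steps:
start: ε-closure({0}) = {0,1,2,3,4,8,9,10,12}
'c' @ 1: {1,3,9,10,11}  ✓accept
'b' @ 2: {1,3,9,10,11}  ✓accept
'b' @ 3: {1,3,9,10,11}  ✓accept
'c' @ 4: {1,3,9,10,11}  ✓accept
'c' @ 5: {1,3,9,10,11}  ✓accept
'b' @ 6: {1,3,9,10,11}  ✓accept
after full input: {1,3,9,10,11}  (accept=1 in)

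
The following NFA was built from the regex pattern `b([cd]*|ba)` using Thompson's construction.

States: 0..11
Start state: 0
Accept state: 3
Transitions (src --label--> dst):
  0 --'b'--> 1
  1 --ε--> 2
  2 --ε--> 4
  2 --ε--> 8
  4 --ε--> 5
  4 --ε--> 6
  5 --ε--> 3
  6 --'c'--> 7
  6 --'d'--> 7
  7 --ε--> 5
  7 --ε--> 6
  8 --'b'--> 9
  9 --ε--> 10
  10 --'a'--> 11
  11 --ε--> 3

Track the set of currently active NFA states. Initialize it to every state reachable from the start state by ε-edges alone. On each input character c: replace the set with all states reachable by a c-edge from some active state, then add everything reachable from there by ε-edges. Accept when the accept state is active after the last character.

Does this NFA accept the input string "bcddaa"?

Answer: REJECT

Derivation:
S₀ = ε-closure({0}) = {0}
'b' @ 1: {1,2,3,4,5,6,8}  [accepting]
'c' @ 2: {3,5,6,7}  [accepting]
'd' @ 3: {3,5,6,7}  [accepting]
'd' @ 4: {3,5,6,7}  [accepting]
'a' @ 5: {}  — no active states
rest 'a' ignored (set empty)
end set {} — state 3 not in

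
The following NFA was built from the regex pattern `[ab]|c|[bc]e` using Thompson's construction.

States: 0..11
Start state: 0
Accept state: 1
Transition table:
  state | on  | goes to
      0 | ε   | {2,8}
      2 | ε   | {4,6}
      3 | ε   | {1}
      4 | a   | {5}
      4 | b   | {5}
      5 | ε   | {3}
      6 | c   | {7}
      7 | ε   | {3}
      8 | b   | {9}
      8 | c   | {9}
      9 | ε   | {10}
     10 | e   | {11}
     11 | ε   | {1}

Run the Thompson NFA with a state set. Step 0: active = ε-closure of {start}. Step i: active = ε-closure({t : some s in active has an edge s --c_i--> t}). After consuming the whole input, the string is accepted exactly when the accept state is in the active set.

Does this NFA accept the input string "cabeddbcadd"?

start: ε-closure({0}) = {0,2,4,6,8}
'c' @ 1: {1,3,7,9,10}  ✓accept
'a' @ 2: {}  — dead — no transitions
rest 'beddbcadd' ignored (set empty)
end set {} — state 1 not in

Answer: REJECT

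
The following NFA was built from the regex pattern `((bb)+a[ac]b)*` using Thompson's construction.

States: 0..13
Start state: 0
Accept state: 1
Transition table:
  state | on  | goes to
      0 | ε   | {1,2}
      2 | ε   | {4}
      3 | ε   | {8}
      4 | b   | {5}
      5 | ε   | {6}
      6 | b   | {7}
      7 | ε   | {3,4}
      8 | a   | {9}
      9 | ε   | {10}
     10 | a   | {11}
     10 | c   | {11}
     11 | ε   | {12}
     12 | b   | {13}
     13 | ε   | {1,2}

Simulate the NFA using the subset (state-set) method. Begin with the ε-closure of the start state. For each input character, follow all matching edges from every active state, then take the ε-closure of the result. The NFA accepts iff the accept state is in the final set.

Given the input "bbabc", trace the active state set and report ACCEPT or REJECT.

S₀ = ε-closure({0}) = {0,1,2,4}
'b' @ 1: {5,6}
'b' @ 2: {3,4,7,8}
'a' @ 3: {9,10}
'b' @ 4: {}  — dead — no transitions
rest 'c' ignored (set empty)
after full input: {}  (accept=1 not in)

Answer: REJECT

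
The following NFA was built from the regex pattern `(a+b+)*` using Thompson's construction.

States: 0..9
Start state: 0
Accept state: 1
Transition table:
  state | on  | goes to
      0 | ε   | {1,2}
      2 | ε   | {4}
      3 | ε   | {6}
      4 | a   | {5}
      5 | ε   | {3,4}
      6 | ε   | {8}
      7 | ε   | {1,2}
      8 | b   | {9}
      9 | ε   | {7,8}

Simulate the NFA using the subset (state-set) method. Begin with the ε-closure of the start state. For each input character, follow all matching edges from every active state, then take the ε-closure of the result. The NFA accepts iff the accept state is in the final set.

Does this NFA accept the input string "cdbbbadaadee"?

Answer: REJECT

Derivation:
S₀ = ε-closure({0}) = {0,1,2,4}
'c' @ 1: {}  — no active states
rest 'dbbbadaadee' ignored (set empty)
after full input: {}  (accept=1 not in)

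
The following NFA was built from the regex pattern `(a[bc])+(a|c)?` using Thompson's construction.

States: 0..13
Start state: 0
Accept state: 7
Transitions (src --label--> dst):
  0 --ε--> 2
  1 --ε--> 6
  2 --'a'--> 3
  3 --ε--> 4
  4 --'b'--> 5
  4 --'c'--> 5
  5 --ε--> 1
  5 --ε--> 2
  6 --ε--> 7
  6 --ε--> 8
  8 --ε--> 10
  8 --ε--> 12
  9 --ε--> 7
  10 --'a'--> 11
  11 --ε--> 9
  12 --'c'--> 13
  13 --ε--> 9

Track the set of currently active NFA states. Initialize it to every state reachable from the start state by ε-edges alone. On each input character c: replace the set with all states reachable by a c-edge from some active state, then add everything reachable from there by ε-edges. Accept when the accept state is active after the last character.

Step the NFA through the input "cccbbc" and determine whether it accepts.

start: ε-closure({0}) = {0,2}
'c' @ 1: {}  — state set empty
rest 'ccbbc' ignored (set empty)
end set {} — state 7 not in

Answer: REJECT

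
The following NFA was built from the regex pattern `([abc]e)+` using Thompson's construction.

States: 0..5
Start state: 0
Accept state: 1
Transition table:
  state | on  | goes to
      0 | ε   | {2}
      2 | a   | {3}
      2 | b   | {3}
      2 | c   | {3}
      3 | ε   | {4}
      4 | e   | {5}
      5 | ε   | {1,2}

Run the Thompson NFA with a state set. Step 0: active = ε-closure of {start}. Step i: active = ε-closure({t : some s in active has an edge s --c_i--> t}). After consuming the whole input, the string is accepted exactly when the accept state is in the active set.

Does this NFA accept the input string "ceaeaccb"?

start: ε-closure({0}) = {0,2}
'c' @ 1: {3,4}
'e' @ 2: {1,2,5}  [accepting]
'a' @ 3: {3,4}
'e' @ 4: {1,2,5}  [accepting]
'a' @ 5: {3,4}
'c' @ 6: {}  — state set empty
rest 'cb' ignored (set empty)
end set {} — state 1 not in

Answer: REJECT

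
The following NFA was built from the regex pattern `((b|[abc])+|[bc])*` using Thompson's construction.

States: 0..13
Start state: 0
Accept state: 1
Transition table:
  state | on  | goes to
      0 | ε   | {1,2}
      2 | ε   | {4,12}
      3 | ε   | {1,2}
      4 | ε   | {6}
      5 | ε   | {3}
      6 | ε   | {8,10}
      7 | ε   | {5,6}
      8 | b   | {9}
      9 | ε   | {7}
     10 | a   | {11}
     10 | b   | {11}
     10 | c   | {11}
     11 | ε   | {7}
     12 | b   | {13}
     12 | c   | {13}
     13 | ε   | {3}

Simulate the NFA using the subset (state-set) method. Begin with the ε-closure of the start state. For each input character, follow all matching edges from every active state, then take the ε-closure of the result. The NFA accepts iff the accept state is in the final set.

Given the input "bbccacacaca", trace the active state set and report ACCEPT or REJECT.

Answer: ACCEPT

Derivation:
S₀ = ε-closure({0}) = {0,1,2,4,6,8,10,12}
'b' @ 1: {1,2,3,4,5,6,7,8,9,10,11,12,13}  (accept∈set)
'b' @ 2: {1,2,3,4,5,6,7,8,9,10,11,12,13}  (accept∈set)
'c' @ 3: {1,2,3,4,5,6,7,8,10,11,12,13}  (accept∈set)
'c' @ 4: {1,2,3,4,5,6,7,8,10,11,12,13}  (accept∈set)
'a' @ 5: {1,2,3,4,5,6,7,8,10,11,12}  (accept∈set)
'c' @ 6: {1,2,3,4,5,6,7,8,10,11,12,13}  (accept∈set)
'a' @ 7: {1,2,3,4,5,6,7,8,10,11,12}  (accept∈set)
'c' @ 8: {1,2,3,4,5,6,7,8,10,11,12,13}  (accept∈set)
'a' @ 9: {1,2,3,4,5,6,7,8,10,11,12}  (accept∈set)
'c' @ 10: {1,2,3,4,5,6,7,8,10,11,12,13}  (accept∈set)
'a' @ 11: {1,2,3,4,5,6,7,8,10,11,12}  (accept∈set)
after full input: {1,2,3,4,5,6,7,8,10,11,12}  (accept=1 in)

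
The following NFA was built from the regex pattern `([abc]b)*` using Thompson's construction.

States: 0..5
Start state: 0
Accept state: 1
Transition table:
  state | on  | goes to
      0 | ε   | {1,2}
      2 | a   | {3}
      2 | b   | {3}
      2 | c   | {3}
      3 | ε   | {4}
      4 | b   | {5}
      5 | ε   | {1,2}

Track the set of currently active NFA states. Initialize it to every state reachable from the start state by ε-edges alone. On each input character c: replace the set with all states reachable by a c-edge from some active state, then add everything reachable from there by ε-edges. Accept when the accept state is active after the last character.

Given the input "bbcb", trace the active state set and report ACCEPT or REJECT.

S₀ = ε-closure({0}) = {0,1,2}
'b' @ 1: {3,4}
'b' @ 2: {1,2,5}  ✓accept
'c' @ 3: {3,4}
'b' @ 4: {1,2,5}  ✓accept
final: {1,2,5}; accept 1 in set

Answer: ACCEPT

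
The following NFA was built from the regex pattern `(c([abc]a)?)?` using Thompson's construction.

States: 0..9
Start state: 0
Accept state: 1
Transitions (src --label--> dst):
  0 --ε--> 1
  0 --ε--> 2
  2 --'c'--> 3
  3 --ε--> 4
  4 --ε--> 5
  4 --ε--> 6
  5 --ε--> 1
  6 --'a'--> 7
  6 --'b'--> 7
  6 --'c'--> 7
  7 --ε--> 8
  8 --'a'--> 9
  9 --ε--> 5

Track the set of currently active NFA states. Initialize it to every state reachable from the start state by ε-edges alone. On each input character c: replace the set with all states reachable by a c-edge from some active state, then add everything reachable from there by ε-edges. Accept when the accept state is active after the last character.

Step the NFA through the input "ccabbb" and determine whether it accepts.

S₀ = ε-closure({0}) = {0,1,2}
'c' @ 1: {1,3,4,5,6}  [accepting]
'c' @ 2: {7,8}
'a' @ 3: {1,5,9}  [accepting]
'b' @ 4: {}  — state set empty
rest 'bb' ignored (set empty)
final: {}; accept 1 not in set

Answer: REJECT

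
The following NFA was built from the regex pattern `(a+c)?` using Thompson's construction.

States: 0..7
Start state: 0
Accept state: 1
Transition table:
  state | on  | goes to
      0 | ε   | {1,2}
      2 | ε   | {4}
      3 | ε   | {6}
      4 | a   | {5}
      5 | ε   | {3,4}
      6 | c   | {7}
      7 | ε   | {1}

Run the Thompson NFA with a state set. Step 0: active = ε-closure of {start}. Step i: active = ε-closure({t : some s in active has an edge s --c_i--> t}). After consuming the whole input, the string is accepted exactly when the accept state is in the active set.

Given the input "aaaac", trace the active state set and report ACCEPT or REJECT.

Answer: ACCEPT

Trace:
initial (ε-close {0}): {0,1,2,4}
'a' @ 1: {3,4,5,6}
'a' @ 2: {3,4,5,6}
'a' @ 3: {3,4,5,6}
'a' @ 4: {3,4,5,6}
'c' @ 5: {1,7}  [accepting]
final: {1,7}; accept 1 in set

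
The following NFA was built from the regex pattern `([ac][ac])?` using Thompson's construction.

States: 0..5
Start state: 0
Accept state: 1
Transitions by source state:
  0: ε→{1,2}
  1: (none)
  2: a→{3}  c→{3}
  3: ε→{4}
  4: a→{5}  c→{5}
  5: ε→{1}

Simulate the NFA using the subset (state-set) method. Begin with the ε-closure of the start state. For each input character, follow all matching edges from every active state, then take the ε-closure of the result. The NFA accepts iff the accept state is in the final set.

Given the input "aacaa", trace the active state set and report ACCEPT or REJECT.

S₀ = ε-closure({0}) = {0,1,2}
'a' @ 1: {3,4}
'a' @ 2: {1,5}  [accepting]
'c' @ 3: {}  — dead — no transitions
rest 'aa' ignored (set empty)
final: {}; accept 1 not in set

Answer: REJECT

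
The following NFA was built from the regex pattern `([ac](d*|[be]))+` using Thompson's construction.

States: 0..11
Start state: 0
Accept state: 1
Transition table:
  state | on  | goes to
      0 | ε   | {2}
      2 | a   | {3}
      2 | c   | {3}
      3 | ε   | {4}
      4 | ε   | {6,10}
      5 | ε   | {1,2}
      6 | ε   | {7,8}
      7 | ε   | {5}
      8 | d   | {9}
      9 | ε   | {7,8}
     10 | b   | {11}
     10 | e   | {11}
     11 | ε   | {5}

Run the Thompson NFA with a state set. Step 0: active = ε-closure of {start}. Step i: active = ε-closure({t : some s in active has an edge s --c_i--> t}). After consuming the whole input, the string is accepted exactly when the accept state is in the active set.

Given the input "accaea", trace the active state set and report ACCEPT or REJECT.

initial (ε-close {0}): {0,2}
'a' @ 1: {1,2,3,4,5,6,7,8,10}  (accept∈set)
'c' @ 2: {1,2,3,4,5,6,7,8,10}  (accept∈set)
'c' @ 3: {1,2,3,4,5,6,7,8,10}  (accept∈set)
'a' @ 4: {1,2,3,4,5,6,7,8,10}  (accept∈set)
'e' @ 5: {1,2,5,11}  (accept∈set)
'a' @ 6: {1,2,3,4,5,6,7,8,10}  (accept∈set)
end set {1,2,3,4,5,6,7,8,10} — state 1 in

Answer: ACCEPT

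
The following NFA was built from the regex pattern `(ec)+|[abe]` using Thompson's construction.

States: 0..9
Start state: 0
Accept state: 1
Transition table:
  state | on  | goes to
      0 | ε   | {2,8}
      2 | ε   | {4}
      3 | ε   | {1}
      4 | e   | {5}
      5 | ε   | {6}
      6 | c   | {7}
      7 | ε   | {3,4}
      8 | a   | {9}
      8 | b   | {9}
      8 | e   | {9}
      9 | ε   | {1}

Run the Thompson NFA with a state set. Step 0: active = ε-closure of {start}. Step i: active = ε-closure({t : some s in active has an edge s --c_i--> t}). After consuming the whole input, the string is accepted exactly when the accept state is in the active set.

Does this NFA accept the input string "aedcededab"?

Answer: REJECT

Steps:
S₀ = ε-closure({0}) = {0,2,4,8}
'a' @ 1: {1,9}  ✓accept
'e' @ 2: {}  — state set empty
rest 'dcededab' ignored (set empty)
after full input: {}  (accept=1 not in)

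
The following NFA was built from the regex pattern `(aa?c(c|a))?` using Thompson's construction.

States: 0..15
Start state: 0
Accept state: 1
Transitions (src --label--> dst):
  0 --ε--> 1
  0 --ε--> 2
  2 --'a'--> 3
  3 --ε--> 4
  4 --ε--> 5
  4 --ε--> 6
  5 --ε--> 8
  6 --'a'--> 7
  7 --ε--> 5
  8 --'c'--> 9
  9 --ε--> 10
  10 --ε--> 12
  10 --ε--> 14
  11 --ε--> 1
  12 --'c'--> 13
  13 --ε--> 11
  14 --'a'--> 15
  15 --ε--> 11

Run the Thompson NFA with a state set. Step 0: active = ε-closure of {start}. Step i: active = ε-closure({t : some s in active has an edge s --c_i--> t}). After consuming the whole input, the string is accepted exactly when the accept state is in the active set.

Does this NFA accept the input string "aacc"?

start: ε-closure({0}) = {0,1,2}
'a' @ 1: {3,4,5,6,8}
'a' @ 2: {5,7,8}
'c' @ 3: {9,10,12,14}
'c' @ 4: {1,11,13}  (accept∈set)
final: {1,11,13}; accept 1 in set

Answer: ACCEPT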